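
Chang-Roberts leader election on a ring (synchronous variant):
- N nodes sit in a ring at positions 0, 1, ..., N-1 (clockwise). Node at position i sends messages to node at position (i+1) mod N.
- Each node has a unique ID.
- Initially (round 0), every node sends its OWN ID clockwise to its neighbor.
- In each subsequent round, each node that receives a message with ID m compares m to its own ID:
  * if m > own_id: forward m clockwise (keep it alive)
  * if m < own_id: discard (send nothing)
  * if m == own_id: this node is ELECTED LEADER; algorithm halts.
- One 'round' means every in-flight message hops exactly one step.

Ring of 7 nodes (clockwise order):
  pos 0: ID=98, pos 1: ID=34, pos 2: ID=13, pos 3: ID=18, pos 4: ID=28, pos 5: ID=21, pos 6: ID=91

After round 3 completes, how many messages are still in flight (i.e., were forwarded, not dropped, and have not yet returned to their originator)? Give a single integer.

Round 1: pos1(id34) recv 98: fwd; pos2(id13) recv 34: fwd; pos3(id18) recv 13: drop; pos4(id28) recv 18: drop; pos5(id21) recv 28: fwd; pos6(id91) recv 21: drop; pos0(id98) recv 91: drop
Round 2: pos2(id13) recv 98: fwd; pos3(id18) recv 34: fwd; pos6(id91) recv 28: drop
Round 3: pos3(id18) recv 98: fwd; pos4(id28) recv 34: fwd
After round 3: 2 messages still in flight

Answer: 2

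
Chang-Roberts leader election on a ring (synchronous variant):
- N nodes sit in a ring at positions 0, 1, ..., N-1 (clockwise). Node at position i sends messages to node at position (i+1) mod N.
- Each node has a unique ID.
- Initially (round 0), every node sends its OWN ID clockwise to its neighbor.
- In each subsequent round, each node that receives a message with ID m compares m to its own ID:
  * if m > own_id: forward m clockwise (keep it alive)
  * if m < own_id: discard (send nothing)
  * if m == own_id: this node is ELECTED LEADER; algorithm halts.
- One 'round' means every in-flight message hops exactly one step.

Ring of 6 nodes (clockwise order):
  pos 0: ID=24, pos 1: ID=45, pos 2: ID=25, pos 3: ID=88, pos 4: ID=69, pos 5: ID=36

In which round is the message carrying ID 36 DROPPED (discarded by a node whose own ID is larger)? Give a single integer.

Answer: 2

Derivation:
Round 1: pos1(id45) recv 24: drop; pos2(id25) recv 45: fwd; pos3(id88) recv 25: drop; pos4(id69) recv 88: fwd; pos5(id36) recv 69: fwd; pos0(id24) recv 36: fwd
Round 2: pos3(id88) recv 45: drop; pos5(id36) recv 88: fwd; pos0(id24) recv 69: fwd; pos1(id45) recv 36: drop
Round 3: pos0(id24) recv 88: fwd; pos1(id45) recv 69: fwd
Round 4: pos1(id45) recv 88: fwd; pos2(id25) recv 69: fwd
Round 5: pos2(id25) recv 88: fwd; pos3(id88) recv 69: drop
Round 6: pos3(id88) recv 88: ELECTED
Message ID 36 originates at pos 5; dropped at pos 1 in round 2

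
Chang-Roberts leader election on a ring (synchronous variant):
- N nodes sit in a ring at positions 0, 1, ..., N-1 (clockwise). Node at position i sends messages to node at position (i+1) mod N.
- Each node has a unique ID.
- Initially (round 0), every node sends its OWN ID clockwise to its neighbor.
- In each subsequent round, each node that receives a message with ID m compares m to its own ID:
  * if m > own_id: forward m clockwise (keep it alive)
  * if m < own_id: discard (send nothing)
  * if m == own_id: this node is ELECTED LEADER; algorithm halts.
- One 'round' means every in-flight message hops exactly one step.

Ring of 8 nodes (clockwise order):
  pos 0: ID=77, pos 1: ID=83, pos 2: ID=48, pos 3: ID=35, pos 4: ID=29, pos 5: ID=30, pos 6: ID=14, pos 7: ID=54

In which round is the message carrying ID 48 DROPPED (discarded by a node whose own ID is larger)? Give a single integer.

Answer: 5

Derivation:
Round 1: pos1(id83) recv 77: drop; pos2(id48) recv 83: fwd; pos3(id35) recv 48: fwd; pos4(id29) recv 35: fwd; pos5(id30) recv 29: drop; pos6(id14) recv 30: fwd; pos7(id54) recv 14: drop; pos0(id77) recv 54: drop
Round 2: pos3(id35) recv 83: fwd; pos4(id29) recv 48: fwd; pos5(id30) recv 35: fwd; pos7(id54) recv 30: drop
Round 3: pos4(id29) recv 83: fwd; pos5(id30) recv 48: fwd; pos6(id14) recv 35: fwd
Round 4: pos5(id30) recv 83: fwd; pos6(id14) recv 48: fwd; pos7(id54) recv 35: drop
Round 5: pos6(id14) recv 83: fwd; pos7(id54) recv 48: drop
Round 6: pos7(id54) recv 83: fwd
Round 7: pos0(id77) recv 83: fwd
Round 8: pos1(id83) recv 83: ELECTED
Message ID 48 originates at pos 2; dropped at pos 7 in round 5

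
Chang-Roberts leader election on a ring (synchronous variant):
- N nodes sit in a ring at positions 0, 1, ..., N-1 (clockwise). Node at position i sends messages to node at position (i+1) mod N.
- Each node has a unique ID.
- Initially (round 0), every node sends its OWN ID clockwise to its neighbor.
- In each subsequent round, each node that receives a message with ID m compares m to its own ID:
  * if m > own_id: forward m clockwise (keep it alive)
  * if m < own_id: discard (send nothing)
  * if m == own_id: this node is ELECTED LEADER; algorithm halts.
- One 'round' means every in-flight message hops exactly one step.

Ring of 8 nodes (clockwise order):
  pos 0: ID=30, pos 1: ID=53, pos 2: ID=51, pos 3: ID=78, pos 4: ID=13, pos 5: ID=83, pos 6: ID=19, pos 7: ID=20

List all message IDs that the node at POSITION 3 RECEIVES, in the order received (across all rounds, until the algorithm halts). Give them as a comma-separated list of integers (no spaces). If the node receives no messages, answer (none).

Round 1: pos1(id53) recv 30: drop; pos2(id51) recv 53: fwd; pos3(id78) recv 51: drop; pos4(id13) recv 78: fwd; pos5(id83) recv 13: drop; pos6(id19) recv 83: fwd; pos7(id20) recv 19: drop; pos0(id30) recv 20: drop
Round 2: pos3(id78) recv 53: drop; pos5(id83) recv 78: drop; pos7(id20) recv 83: fwd
Round 3: pos0(id30) recv 83: fwd
Round 4: pos1(id53) recv 83: fwd
Round 5: pos2(id51) recv 83: fwd
Round 6: pos3(id78) recv 83: fwd
Round 7: pos4(id13) recv 83: fwd
Round 8: pos5(id83) recv 83: ELECTED

Answer: 51,53,83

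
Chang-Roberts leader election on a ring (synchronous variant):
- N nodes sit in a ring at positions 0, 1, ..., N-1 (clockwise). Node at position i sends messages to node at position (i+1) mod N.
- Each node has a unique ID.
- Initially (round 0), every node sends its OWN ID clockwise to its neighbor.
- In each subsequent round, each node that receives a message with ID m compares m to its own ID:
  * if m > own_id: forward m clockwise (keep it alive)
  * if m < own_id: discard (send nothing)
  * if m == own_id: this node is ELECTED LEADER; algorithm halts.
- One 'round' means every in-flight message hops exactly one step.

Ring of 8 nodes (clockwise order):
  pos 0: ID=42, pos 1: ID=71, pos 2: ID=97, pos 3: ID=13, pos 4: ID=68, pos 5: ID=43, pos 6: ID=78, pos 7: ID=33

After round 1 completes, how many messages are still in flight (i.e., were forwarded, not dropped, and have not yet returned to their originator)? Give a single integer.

Round 1: pos1(id71) recv 42: drop; pos2(id97) recv 71: drop; pos3(id13) recv 97: fwd; pos4(id68) recv 13: drop; pos5(id43) recv 68: fwd; pos6(id78) recv 43: drop; pos7(id33) recv 78: fwd; pos0(id42) recv 33: drop
After round 1: 3 messages still in flight

Answer: 3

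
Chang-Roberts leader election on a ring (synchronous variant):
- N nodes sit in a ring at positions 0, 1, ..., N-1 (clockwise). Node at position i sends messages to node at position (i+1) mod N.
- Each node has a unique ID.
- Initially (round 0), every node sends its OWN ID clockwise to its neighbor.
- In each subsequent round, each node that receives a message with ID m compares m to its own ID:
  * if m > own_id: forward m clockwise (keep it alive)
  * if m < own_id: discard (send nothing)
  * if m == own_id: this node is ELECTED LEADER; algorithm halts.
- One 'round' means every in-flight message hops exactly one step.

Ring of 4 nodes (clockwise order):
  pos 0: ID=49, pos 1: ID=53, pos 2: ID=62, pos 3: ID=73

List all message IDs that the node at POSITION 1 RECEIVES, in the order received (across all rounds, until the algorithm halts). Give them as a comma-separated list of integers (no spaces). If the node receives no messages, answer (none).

Round 1: pos1(id53) recv 49: drop; pos2(id62) recv 53: drop; pos3(id73) recv 62: drop; pos0(id49) recv 73: fwd
Round 2: pos1(id53) recv 73: fwd
Round 3: pos2(id62) recv 73: fwd
Round 4: pos3(id73) recv 73: ELECTED

Answer: 49,73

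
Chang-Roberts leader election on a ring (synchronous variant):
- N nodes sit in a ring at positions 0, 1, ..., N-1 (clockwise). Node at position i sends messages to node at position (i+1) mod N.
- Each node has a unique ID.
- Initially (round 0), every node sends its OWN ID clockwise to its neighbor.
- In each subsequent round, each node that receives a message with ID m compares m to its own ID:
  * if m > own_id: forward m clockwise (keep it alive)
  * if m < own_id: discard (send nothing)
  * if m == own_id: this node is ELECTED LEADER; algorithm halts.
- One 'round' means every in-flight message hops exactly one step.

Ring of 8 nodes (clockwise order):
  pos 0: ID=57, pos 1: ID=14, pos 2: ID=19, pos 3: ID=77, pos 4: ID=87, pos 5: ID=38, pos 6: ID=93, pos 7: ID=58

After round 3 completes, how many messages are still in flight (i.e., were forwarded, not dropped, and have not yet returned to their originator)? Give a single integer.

Round 1: pos1(id14) recv 57: fwd; pos2(id19) recv 14: drop; pos3(id77) recv 19: drop; pos4(id87) recv 77: drop; pos5(id38) recv 87: fwd; pos6(id93) recv 38: drop; pos7(id58) recv 93: fwd; pos0(id57) recv 58: fwd
Round 2: pos2(id19) recv 57: fwd; pos6(id93) recv 87: drop; pos0(id57) recv 93: fwd; pos1(id14) recv 58: fwd
Round 3: pos3(id77) recv 57: drop; pos1(id14) recv 93: fwd; pos2(id19) recv 58: fwd
After round 3: 2 messages still in flight

Answer: 2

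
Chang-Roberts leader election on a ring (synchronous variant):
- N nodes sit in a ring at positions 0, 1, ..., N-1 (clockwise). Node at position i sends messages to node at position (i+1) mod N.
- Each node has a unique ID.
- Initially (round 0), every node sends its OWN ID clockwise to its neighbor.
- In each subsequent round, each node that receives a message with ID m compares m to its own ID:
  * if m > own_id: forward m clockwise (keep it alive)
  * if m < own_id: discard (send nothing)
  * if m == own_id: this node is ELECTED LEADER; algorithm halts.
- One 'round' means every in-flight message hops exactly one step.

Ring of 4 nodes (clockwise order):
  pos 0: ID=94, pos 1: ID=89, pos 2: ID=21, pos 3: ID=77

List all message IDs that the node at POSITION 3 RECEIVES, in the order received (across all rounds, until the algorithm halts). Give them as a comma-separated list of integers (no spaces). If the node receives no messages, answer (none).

Round 1: pos1(id89) recv 94: fwd; pos2(id21) recv 89: fwd; pos3(id77) recv 21: drop; pos0(id94) recv 77: drop
Round 2: pos2(id21) recv 94: fwd; pos3(id77) recv 89: fwd
Round 3: pos3(id77) recv 94: fwd; pos0(id94) recv 89: drop
Round 4: pos0(id94) recv 94: ELECTED

Answer: 21,89,94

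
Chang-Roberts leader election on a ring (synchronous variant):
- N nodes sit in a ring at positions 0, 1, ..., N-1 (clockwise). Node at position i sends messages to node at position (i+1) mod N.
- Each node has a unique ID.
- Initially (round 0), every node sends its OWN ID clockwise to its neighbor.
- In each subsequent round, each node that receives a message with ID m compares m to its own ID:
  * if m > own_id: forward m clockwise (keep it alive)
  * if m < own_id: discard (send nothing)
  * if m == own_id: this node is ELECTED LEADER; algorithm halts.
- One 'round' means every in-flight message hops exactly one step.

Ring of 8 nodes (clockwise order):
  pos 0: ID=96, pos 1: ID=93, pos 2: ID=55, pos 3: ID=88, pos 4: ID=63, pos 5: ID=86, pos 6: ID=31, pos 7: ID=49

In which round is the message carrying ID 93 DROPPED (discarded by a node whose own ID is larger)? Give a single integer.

Round 1: pos1(id93) recv 96: fwd; pos2(id55) recv 93: fwd; pos3(id88) recv 55: drop; pos4(id63) recv 88: fwd; pos5(id86) recv 63: drop; pos6(id31) recv 86: fwd; pos7(id49) recv 31: drop; pos0(id96) recv 49: drop
Round 2: pos2(id55) recv 96: fwd; pos3(id88) recv 93: fwd; pos5(id86) recv 88: fwd; pos7(id49) recv 86: fwd
Round 3: pos3(id88) recv 96: fwd; pos4(id63) recv 93: fwd; pos6(id31) recv 88: fwd; pos0(id96) recv 86: drop
Round 4: pos4(id63) recv 96: fwd; pos5(id86) recv 93: fwd; pos7(id49) recv 88: fwd
Round 5: pos5(id86) recv 96: fwd; pos6(id31) recv 93: fwd; pos0(id96) recv 88: drop
Round 6: pos6(id31) recv 96: fwd; pos7(id49) recv 93: fwd
Round 7: pos7(id49) recv 96: fwd; pos0(id96) recv 93: drop
Round 8: pos0(id96) recv 96: ELECTED
Message ID 93 originates at pos 1; dropped at pos 0 in round 7

Answer: 7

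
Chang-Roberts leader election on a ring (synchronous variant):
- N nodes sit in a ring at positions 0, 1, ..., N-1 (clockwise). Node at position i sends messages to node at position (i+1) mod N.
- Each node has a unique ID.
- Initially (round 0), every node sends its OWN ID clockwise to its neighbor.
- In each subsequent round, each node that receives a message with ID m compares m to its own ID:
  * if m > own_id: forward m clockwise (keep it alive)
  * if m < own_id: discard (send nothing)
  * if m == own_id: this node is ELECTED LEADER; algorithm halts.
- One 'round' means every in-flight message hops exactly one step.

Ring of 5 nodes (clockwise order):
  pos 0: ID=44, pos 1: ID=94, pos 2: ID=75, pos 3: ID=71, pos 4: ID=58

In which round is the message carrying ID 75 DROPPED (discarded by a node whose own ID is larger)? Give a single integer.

Answer: 4

Derivation:
Round 1: pos1(id94) recv 44: drop; pos2(id75) recv 94: fwd; pos3(id71) recv 75: fwd; pos4(id58) recv 71: fwd; pos0(id44) recv 58: fwd
Round 2: pos3(id71) recv 94: fwd; pos4(id58) recv 75: fwd; pos0(id44) recv 71: fwd; pos1(id94) recv 58: drop
Round 3: pos4(id58) recv 94: fwd; pos0(id44) recv 75: fwd; pos1(id94) recv 71: drop
Round 4: pos0(id44) recv 94: fwd; pos1(id94) recv 75: drop
Round 5: pos1(id94) recv 94: ELECTED
Message ID 75 originates at pos 2; dropped at pos 1 in round 4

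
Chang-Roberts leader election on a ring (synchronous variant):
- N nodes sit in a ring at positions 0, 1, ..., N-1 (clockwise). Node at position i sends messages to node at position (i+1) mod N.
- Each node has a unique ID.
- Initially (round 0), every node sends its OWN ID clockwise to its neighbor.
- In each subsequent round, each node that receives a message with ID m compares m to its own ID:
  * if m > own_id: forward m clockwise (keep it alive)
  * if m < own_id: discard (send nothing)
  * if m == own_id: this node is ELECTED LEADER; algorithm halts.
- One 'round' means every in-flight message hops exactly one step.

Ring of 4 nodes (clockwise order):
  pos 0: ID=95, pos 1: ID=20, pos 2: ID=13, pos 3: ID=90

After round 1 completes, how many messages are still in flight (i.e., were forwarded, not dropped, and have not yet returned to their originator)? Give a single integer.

Round 1: pos1(id20) recv 95: fwd; pos2(id13) recv 20: fwd; pos3(id90) recv 13: drop; pos0(id95) recv 90: drop
After round 1: 2 messages still in flight

Answer: 2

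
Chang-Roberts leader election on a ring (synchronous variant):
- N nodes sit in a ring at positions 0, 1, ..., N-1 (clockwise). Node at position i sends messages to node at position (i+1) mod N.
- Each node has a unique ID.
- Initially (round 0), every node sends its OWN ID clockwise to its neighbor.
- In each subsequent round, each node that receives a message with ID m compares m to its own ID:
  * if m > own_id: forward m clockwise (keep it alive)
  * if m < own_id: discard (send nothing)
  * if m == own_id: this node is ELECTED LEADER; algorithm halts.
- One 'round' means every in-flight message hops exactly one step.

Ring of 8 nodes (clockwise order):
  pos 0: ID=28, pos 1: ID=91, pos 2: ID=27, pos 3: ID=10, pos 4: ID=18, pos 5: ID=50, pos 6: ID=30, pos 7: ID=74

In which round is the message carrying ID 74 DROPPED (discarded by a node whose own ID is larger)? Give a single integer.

Answer: 2

Derivation:
Round 1: pos1(id91) recv 28: drop; pos2(id27) recv 91: fwd; pos3(id10) recv 27: fwd; pos4(id18) recv 10: drop; pos5(id50) recv 18: drop; pos6(id30) recv 50: fwd; pos7(id74) recv 30: drop; pos0(id28) recv 74: fwd
Round 2: pos3(id10) recv 91: fwd; pos4(id18) recv 27: fwd; pos7(id74) recv 50: drop; pos1(id91) recv 74: drop
Round 3: pos4(id18) recv 91: fwd; pos5(id50) recv 27: drop
Round 4: pos5(id50) recv 91: fwd
Round 5: pos6(id30) recv 91: fwd
Round 6: pos7(id74) recv 91: fwd
Round 7: pos0(id28) recv 91: fwd
Round 8: pos1(id91) recv 91: ELECTED
Message ID 74 originates at pos 7; dropped at pos 1 in round 2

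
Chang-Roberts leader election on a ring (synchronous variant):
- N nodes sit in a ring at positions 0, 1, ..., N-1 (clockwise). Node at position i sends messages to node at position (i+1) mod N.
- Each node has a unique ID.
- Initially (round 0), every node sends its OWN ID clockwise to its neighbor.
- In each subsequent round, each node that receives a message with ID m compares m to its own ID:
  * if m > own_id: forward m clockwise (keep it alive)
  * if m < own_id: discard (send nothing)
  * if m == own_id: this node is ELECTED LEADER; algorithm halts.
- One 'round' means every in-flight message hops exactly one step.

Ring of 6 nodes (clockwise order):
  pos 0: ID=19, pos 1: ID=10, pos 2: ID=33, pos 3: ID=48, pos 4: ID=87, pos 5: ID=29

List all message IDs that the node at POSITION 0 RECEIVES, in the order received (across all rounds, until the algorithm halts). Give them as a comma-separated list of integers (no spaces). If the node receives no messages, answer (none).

Answer: 29,87

Derivation:
Round 1: pos1(id10) recv 19: fwd; pos2(id33) recv 10: drop; pos3(id48) recv 33: drop; pos4(id87) recv 48: drop; pos5(id29) recv 87: fwd; pos0(id19) recv 29: fwd
Round 2: pos2(id33) recv 19: drop; pos0(id19) recv 87: fwd; pos1(id10) recv 29: fwd
Round 3: pos1(id10) recv 87: fwd; pos2(id33) recv 29: drop
Round 4: pos2(id33) recv 87: fwd
Round 5: pos3(id48) recv 87: fwd
Round 6: pos4(id87) recv 87: ELECTED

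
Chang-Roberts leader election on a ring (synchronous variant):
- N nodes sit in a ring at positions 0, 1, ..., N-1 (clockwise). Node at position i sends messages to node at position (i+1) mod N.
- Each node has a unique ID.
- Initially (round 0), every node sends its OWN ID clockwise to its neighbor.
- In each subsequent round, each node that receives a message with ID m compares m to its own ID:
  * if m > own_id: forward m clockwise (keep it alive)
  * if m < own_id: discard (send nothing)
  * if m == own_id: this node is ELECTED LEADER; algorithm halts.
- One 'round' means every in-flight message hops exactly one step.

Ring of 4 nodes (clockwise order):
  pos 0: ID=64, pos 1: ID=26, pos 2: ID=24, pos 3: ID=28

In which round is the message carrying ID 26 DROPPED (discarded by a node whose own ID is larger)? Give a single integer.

Answer: 2

Derivation:
Round 1: pos1(id26) recv 64: fwd; pos2(id24) recv 26: fwd; pos3(id28) recv 24: drop; pos0(id64) recv 28: drop
Round 2: pos2(id24) recv 64: fwd; pos3(id28) recv 26: drop
Round 3: pos3(id28) recv 64: fwd
Round 4: pos0(id64) recv 64: ELECTED
Message ID 26 originates at pos 1; dropped at pos 3 in round 2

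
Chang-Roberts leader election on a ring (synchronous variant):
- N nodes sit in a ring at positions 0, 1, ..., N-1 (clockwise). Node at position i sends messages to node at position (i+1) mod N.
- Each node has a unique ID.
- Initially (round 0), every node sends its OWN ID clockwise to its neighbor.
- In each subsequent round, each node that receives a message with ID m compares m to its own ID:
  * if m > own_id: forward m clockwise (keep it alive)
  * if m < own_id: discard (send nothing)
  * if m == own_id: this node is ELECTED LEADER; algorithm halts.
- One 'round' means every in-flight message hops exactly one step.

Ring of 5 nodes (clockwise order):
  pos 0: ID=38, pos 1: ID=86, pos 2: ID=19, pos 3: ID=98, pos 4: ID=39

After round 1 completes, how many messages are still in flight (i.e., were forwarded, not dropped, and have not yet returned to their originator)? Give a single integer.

Round 1: pos1(id86) recv 38: drop; pos2(id19) recv 86: fwd; pos3(id98) recv 19: drop; pos4(id39) recv 98: fwd; pos0(id38) recv 39: fwd
After round 1: 3 messages still in flight

Answer: 3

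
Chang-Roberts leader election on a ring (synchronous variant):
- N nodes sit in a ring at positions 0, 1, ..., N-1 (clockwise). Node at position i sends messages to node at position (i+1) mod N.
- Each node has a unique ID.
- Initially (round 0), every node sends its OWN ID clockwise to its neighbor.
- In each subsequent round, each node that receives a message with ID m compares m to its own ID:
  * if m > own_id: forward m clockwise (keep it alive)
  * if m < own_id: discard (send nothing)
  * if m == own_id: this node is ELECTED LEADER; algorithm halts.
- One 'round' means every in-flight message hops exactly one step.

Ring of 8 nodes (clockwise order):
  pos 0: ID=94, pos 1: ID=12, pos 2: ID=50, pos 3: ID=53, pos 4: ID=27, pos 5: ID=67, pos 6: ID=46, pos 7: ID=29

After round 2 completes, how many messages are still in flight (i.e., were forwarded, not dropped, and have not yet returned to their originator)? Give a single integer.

Round 1: pos1(id12) recv 94: fwd; pos2(id50) recv 12: drop; pos3(id53) recv 50: drop; pos4(id27) recv 53: fwd; pos5(id67) recv 27: drop; pos6(id46) recv 67: fwd; pos7(id29) recv 46: fwd; pos0(id94) recv 29: drop
Round 2: pos2(id50) recv 94: fwd; pos5(id67) recv 53: drop; pos7(id29) recv 67: fwd; pos0(id94) recv 46: drop
After round 2: 2 messages still in flight

Answer: 2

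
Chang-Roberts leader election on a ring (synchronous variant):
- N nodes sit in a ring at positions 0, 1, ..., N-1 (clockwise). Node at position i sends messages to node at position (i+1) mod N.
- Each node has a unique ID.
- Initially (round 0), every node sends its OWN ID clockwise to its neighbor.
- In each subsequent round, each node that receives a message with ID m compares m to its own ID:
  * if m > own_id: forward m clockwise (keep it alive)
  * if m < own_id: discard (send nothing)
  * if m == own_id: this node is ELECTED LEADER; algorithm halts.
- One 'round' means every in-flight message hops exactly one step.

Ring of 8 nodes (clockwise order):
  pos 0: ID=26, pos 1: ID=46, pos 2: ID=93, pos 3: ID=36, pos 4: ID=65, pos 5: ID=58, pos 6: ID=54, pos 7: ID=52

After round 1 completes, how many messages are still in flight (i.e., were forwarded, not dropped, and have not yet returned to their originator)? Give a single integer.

Round 1: pos1(id46) recv 26: drop; pos2(id93) recv 46: drop; pos3(id36) recv 93: fwd; pos4(id65) recv 36: drop; pos5(id58) recv 65: fwd; pos6(id54) recv 58: fwd; pos7(id52) recv 54: fwd; pos0(id26) recv 52: fwd
After round 1: 5 messages still in flight

Answer: 5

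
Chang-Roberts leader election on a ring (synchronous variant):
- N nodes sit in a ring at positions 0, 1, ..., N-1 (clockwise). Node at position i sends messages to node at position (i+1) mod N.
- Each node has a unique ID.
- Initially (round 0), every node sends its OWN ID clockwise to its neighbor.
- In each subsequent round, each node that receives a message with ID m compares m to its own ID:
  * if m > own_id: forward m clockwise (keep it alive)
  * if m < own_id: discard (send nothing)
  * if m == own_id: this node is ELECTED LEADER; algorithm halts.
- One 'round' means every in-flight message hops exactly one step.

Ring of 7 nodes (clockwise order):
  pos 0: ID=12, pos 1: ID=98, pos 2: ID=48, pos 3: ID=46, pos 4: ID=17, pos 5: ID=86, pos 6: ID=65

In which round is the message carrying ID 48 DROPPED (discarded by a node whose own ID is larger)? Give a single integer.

Round 1: pos1(id98) recv 12: drop; pos2(id48) recv 98: fwd; pos3(id46) recv 48: fwd; pos4(id17) recv 46: fwd; pos5(id86) recv 17: drop; pos6(id65) recv 86: fwd; pos0(id12) recv 65: fwd
Round 2: pos3(id46) recv 98: fwd; pos4(id17) recv 48: fwd; pos5(id86) recv 46: drop; pos0(id12) recv 86: fwd; pos1(id98) recv 65: drop
Round 3: pos4(id17) recv 98: fwd; pos5(id86) recv 48: drop; pos1(id98) recv 86: drop
Round 4: pos5(id86) recv 98: fwd
Round 5: pos6(id65) recv 98: fwd
Round 6: pos0(id12) recv 98: fwd
Round 7: pos1(id98) recv 98: ELECTED
Message ID 48 originates at pos 2; dropped at pos 5 in round 3

Answer: 3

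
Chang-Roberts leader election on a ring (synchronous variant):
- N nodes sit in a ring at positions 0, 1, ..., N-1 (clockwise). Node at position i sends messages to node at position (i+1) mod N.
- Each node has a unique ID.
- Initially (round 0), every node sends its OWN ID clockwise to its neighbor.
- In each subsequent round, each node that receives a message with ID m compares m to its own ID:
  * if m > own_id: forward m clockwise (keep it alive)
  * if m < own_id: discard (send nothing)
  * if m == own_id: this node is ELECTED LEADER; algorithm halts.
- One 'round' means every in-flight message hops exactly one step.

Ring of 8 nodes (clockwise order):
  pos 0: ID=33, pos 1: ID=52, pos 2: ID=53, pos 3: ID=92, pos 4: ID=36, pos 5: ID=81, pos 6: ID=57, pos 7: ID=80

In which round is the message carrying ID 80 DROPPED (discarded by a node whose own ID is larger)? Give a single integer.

Round 1: pos1(id52) recv 33: drop; pos2(id53) recv 52: drop; pos3(id92) recv 53: drop; pos4(id36) recv 92: fwd; pos5(id81) recv 36: drop; pos6(id57) recv 81: fwd; pos7(id80) recv 57: drop; pos0(id33) recv 80: fwd
Round 2: pos5(id81) recv 92: fwd; pos7(id80) recv 81: fwd; pos1(id52) recv 80: fwd
Round 3: pos6(id57) recv 92: fwd; pos0(id33) recv 81: fwd; pos2(id53) recv 80: fwd
Round 4: pos7(id80) recv 92: fwd; pos1(id52) recv 81: fwd; pos3(id92) recv 80: drop
Round 5: pos0(id33) recv 92: fwd; pos2(id53) recv 81: fwd
Round 6: pos1(id52) recv 92: fwd; pos3(id92) recv 81: drop
Round 7: pos2(id53) recv 92: fwd
Round 8: pos3(id92) recv 92: ELECTED
Message ID 80 originates at pos 7; dropped at pos 3 in round 4

Answer: 4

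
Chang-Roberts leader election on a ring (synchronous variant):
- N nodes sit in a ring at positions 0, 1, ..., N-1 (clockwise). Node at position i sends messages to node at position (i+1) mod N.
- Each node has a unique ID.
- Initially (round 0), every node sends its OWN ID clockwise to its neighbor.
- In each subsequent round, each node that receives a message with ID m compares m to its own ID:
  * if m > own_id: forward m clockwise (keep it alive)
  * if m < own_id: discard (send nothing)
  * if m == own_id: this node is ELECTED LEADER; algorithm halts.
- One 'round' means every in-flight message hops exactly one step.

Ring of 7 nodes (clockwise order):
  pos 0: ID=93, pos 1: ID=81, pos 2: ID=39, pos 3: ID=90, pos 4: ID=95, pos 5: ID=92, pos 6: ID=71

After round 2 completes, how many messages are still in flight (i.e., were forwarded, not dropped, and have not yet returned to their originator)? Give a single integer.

Round 1: pos1(id81) recv 93: fwd; pos2(id39) recv 81: fwd; pos3(id90) recv 39: drop; pos4(id95) recv 90: drop; pos5(id92) recv 95: fwd; pos6(id71) recv 92: fwd; pos0(id93) recv 71: drop
Round 2: pos2(id39) recv 93: fwd; pos3(id90) recv 81: drop; pos6(id71) recv 95: fwd; pos0(id93) recv 92: drop
After round 2: 2 messages still in flight

Answer: 2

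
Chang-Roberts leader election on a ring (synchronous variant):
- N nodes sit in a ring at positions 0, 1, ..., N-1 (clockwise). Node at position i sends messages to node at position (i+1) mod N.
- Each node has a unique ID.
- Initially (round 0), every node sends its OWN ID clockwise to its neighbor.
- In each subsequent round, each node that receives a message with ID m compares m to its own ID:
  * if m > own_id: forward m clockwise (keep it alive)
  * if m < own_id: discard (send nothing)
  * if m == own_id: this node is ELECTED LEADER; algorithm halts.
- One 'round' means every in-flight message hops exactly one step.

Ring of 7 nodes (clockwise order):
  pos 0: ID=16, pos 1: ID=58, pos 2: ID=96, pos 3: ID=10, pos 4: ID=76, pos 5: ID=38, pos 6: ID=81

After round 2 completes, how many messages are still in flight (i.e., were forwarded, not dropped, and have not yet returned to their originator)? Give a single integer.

Answer: 2

Derivation:
Round 1: pos1(id58) recv 16: drop; pos2(id96) recv 58: drop; pos3(id10) recv 96: fwd; pos4(id76) recv 10: drop; pos5(id38) recv 76: fwd; pos6(id81) recv 38: drop; pos0(id16) recv 81: fwd
Round 2: pos4(id76) recv 96: fwd; pos6(id81) recv 76: drop; pos1(id58) recv 81: fwd
After round 2: 2 messages still in flight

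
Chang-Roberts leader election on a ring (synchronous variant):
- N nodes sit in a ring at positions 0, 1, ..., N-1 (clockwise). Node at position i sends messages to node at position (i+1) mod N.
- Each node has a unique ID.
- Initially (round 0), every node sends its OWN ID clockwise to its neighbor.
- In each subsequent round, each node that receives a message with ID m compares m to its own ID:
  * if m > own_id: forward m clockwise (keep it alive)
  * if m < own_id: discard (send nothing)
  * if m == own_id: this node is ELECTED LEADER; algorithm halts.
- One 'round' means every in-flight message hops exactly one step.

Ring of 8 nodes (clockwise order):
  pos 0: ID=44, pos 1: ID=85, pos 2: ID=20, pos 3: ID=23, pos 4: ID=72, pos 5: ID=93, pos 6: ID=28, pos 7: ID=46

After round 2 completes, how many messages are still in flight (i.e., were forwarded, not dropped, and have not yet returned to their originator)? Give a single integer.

Round 1: pos1(id85) recv 44: drop; pos2(id20) recv 85: fwd; pos3(id23) recv 20: drop; pos4(id72) recv 23: drop; pos5(id93) recv 72: drop; pos6(id28) recv 93: fwd; pos7(id46) recv 28: drop; pos0(id44) recv 46: fwd
Round 2: pos3(id23) recv 85: fwd; pos7(id46) recv 93: fwd; pos1(id85) recv 46: drop
After round 2: 2 messages still in flight

Answer: 2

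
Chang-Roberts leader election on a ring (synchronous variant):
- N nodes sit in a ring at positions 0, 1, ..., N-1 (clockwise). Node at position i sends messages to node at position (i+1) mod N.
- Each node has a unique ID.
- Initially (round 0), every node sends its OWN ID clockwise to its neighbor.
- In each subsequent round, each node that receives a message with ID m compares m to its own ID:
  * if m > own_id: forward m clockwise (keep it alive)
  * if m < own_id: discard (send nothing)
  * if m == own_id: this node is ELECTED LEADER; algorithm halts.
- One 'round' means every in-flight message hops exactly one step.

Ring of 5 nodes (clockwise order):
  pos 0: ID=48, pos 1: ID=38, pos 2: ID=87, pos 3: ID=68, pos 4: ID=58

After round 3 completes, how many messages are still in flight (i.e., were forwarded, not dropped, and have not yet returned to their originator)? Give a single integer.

Answer: 2

Derivation:
Round 1: pos1(id38) recv 48: fwd; pos2(id87) recv 38: drop; pos3(id68) recv 87: fwd; pos4(id58) recv 68: fwd; pos0(id48) recv 58: fwd
Round 2: pos2(id87) recv 48: drop; pos4(id58) recv 87: fwd; pos0(id48) recv 68: fwd; pos1(id38) recv 58: fwd
Round 3: pos0(id48) recv 87: fwd; pos1(id38) recv 68: fwd; pos2(id87) recv 58: drop
After round 3: 2 messages still in flight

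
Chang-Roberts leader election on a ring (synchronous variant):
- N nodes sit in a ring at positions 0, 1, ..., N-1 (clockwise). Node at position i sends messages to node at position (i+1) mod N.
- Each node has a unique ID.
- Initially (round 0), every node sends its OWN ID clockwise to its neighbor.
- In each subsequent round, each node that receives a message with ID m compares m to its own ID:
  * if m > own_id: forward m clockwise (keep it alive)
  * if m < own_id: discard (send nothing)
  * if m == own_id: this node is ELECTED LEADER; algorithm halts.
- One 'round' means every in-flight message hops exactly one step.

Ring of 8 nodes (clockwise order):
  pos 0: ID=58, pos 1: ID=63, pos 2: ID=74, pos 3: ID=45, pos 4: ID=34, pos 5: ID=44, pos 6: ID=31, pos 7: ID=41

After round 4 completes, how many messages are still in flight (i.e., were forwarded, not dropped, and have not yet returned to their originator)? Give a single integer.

Round 1: pos1(id63) recv 58: drop; pos2(id74) recv 63: drop; pos3(id45) recv 74: fwd; pos4(id34) recv 45: fwd; pos5(id44) recv 34: drop; pos6(id31) recv 44: fwd; pos7(id41) recv 31: drop; pos0(id58) recv 41: drop
Round 2: pos4(id34) recv 74: fwd; pos5(id44) recv 45: fwd; pos7(id41) recv 44: fwd
Round 3: pos5(id44) recv 74: fwd; pos6(id31) recv 45: fwd; pos0(id58) recv 44: drop
Round 4: pos6(id31) recv 74: fwd; pos7(id41) recv 45: fwd
After round 4: 2 messages still in flight

Answer: 2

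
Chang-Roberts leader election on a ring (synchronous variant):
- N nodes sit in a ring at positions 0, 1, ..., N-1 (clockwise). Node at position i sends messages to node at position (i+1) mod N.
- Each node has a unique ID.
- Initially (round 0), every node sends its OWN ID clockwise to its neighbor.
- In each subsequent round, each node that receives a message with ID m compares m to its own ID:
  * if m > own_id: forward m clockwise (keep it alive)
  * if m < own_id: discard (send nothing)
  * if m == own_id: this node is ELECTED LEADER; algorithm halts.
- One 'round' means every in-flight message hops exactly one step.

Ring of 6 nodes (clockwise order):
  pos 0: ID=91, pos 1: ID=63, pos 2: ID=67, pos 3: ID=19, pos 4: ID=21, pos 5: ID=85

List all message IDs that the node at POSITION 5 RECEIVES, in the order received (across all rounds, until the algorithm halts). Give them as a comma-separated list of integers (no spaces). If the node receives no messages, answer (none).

Answer: 21,67,91

Derivation:
Round 1: pos1(id63) recv 91: fwd; pos2(id67) recv 63: drop; pos3(id19) recv 67: fwd; pos4(id21) recv 19: drop; pos5(id85) recv 21: drop; pos0(id91) recv 85: drop
Round 2: pos2(id67) recv 91: fwd; pos4(id21) recv 67: fwd
Round 3: pos3(id19) recv 91: fwd; pos5(id85) recv 67: drop
Round 4: pos4(id21) recv 91: fwd
Round 5: pos5(id85) recv 91: fwd
Round 6: pos0(id91) recv 91: ELECTED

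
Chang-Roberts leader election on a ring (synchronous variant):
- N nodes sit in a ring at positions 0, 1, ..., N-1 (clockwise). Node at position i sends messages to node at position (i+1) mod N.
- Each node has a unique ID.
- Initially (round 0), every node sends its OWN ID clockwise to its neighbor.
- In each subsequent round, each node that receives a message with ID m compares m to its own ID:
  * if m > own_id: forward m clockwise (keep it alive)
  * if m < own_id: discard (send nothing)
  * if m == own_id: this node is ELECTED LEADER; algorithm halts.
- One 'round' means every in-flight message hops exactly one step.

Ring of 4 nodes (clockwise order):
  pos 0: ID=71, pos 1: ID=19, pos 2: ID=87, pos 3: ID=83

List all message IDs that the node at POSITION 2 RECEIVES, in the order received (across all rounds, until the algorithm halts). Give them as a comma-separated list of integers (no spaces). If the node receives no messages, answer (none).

Round 1: pos1(id19) recv 71: fwd; pos2(id87) recv 19: drop; pos3(id83) recv 87: fwd; pos0(id71) recv 83: fwd
Round 2: pos2(id87) recv 71: drop; pos0(id71) recv 87: fwd; pos1(id19) recv 83: fwd
Round 3: pos1(id19) recv 87: fwd; pos2(id87) recv 83: drop
Round 4: pos2(id87) recv 87: ELECTED

Answer: 19,71,83,87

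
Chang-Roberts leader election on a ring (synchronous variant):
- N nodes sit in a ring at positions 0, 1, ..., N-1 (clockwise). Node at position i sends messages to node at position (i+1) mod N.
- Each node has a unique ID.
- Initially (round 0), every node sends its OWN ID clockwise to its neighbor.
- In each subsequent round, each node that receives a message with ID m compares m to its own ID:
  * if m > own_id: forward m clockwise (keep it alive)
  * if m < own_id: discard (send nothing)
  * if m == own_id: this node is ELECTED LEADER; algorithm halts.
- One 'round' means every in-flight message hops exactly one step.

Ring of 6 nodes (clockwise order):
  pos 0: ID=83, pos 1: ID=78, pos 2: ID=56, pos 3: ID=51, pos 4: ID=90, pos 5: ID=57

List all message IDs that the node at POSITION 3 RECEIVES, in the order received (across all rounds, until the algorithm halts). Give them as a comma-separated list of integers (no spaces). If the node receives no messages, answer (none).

Round 1: pos1(id78) recv 83: fwd; pos2(id56) recv 78: fwd; pos3(id51) recv 56: fwd; pos4(id90) recv 51: drop; pos5(id57) recv 90: fwd; pos0(id83) recv 57: drop
Round 2: pos2(id56) recv 83: fwd; pos3(id51) recv 78: fwd; pos4(id90) recv 56: drop; pos0(id83) recv 90: fwd
Round 3: pos3(id51) recv 83: fwd; pos4(id90) recv 78: drop; pos1(id78) recv 90: fwd
Round 4: pos4(id90) recv 83: drop; pos2(id56) recv 90: fwd
Round 5: pos3(id51) recv 90: fwd
Round 6: pos4(id90) recv 90: ELECTED

Answer: 56,78,83,90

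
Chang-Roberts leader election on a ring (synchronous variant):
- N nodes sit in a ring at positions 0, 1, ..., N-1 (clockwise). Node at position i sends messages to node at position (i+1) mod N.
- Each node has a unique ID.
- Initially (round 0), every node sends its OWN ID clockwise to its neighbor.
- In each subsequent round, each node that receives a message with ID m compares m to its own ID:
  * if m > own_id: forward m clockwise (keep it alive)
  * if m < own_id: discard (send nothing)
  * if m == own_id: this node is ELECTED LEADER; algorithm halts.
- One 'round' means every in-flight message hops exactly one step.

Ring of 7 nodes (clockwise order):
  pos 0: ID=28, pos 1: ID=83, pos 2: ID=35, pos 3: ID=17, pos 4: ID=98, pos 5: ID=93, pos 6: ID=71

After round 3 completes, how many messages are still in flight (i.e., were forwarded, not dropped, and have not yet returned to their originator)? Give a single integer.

Answer: 2

Derivation:
Round 1: pos1(id83) recv 28: drop; pos2(id35) recv 83: fwd; pos3(id17) recv 35: fwd; pos4(id98) recv 17: drop; pos5(id93) recv 98: fwd; pos6(id71) recv 93: fwd; pos0(id28) recv 71: fwd
Round 2: pos3(id17) recv 83: fwd; pos4(id98) recv 35: drop; pos6(id71) recv 98: fwd; pos0(id28) recv 93: fwd; pos1(id83) recv 71: drop
Round 3: pos4(id98) recv 83: drop; pos0(id28) recv 98: fwd; pos1(id83) recv 93: fwd
After round 3: 2 messages still in flight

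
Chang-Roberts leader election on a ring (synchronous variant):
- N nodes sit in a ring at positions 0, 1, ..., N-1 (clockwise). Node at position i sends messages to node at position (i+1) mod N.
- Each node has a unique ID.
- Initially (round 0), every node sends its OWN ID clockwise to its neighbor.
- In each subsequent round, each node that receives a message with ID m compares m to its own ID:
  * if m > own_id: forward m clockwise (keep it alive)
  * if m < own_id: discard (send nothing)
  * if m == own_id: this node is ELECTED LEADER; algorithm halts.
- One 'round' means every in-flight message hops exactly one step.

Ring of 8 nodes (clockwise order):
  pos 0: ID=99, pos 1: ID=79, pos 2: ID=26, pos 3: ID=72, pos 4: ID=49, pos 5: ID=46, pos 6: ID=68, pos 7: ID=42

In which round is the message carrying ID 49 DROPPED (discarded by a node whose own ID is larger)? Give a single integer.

Round 1: pos1(id79) recv 99: fwd; pos2(id26) recv 79: fwd; pos3(id72) recv 26: drop; pos4(id49) recv 72: fwd; pos5(id46) recv 49: fwd; pos6(id68) recv 46: drop; pos7(id42) recv 68: fwd; pos0(id99) recv 42: drop
Round 2: pos2(id26) recv 99: fwd; pos3(id72) recv 79: fwd; pos5(id46) recv 72: fwd; pos6(id68) recv 49: drop; pos0(id99) recv 68: drop
Round 3: pos3(id72) recv 99: fwd; pos4(id49) recv 79: fwd; pos6(id68) recv 72: fwd
Round 4: pos4(id49) recv 99: fwd; pos5(id46) recv 79: fwd; pos7(id42) recv 72: fwd
Round 5: pos5(id46) recv 99: fwd; pos6(id68) recv 79: fwd; pos0(id99) recv 72: drop
Round 6: pos6(id68) recv 99: fwd; pos7(id42) recv 79: fwd
Round 7: pos7(id42) recv 99: fwd; pos0(id99) recv 79: drop
Round 8: pos0(id99) recv 99: ELECTED
Message ID 49 originates at pos 4; dropped at pos 6 in round 2

Answer: 2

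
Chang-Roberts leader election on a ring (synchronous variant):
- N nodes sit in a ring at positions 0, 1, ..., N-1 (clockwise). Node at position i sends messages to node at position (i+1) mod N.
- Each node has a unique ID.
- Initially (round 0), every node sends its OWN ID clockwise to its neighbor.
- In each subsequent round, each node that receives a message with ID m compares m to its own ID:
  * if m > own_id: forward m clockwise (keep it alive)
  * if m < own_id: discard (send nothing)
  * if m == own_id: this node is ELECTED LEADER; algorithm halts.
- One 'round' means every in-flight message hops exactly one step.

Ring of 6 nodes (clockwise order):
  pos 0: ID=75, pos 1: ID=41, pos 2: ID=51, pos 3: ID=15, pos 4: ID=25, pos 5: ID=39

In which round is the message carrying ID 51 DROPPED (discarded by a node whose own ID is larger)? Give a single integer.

Round 1: pos1(id41) recv 75: fwd; pos2(id51) recv 41: drop; pos3(id15) recv 51: fwd; pos4(id25) recv 15: drop; pos5(id39) recv 25: drop; pos0(id75) recv 39: drop
Round 2: pos2(id51) recv 75: fwd; pos4(id25) recv 51: fwd
Round 3: pos3(id15) recv 75: fwd; pos5(id39) recv 51: fwd
Round 4: pos4(id25) recv 75: fwd; pos0(id75) recv 51: drop
Round 5: pos5(id39) recv 75: fwd
Round 6: pos0(id75) recv 75: ELECTED
Message ID 51 originates at pos 2; dropped at pos 0 in round 4

Answer: 4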